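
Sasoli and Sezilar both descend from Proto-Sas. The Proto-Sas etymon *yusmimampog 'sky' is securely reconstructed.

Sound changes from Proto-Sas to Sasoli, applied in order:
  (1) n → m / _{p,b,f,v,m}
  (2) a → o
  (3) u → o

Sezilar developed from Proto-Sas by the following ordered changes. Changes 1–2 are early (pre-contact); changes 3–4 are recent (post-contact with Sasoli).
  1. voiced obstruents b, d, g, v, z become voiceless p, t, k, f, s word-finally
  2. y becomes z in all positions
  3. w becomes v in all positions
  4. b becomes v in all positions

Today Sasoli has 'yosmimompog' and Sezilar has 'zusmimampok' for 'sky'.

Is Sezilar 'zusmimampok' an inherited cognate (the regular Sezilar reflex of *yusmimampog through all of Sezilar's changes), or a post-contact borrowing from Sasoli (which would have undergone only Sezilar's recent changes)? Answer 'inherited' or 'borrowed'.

inherited

If inherited, *yusmimampog would pass through all of Sezilar's changes:
Sezilar: *yusmimampog > yusmimampok > zusmimampok  (by final devoicing, unconditioned shift)
If borrowed from Sasoli 'yosmimompog' after the early changes, it would undergo only the recent ones:
  rule 3 (unconditioned shift): no change (yosmimompog)
  rule 4 (unconditioned shift): no change (yosmimompog)
  ⇒ as a loan: yosmimompog
Sezilar 'zusmimampok' matches the inherited outcome exactly, so it is an inherited cognate, not a loan.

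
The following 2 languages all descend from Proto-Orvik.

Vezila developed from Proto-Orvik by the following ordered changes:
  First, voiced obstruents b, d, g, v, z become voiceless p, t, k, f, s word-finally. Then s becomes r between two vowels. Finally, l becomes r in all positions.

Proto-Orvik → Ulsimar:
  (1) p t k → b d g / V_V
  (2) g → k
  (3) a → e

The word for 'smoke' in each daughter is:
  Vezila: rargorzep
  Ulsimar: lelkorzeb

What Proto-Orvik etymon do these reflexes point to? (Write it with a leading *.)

*lalgorzeb

Position 9: Vezila has p, Ulsimar has b. Taking the neighbouring segments as reconstructed: Vezila p could go back to *p or *b; Ulsimar b can only go back to *b — the one source consistent with every daughter is *b.
Position 1: Vezila has r, Ulsimar has l. Ulsimar preserves l here (none of its changes turn any other segment into l), so the proto-segment is *l.
Position 4: Vezila has g, Ulsimar has k. Vezila preserves g here (none of its changes turn any other segment into g), so the proto-segment is *g.
Verify the candidate proto-form against each daughter:
Vezila: start from *lalgorzeb.
  rule 1 (final devoicing): lalgorzeb → lalgorzep
  rule 2: no change — lalgorzep
  rule 3 (unconditioned shift): lalgorzep → rargorzep
  ⇒ Vezila rargorzep
Ulsimar: *lalgorzeb
  lalgorzeb (rule 1 does not apply)
  lalgorzeb → lalkorzeb   [unconditioned shift]
  lalkorzeb → lelkorzeb   [vowel merger]
  giving Ulsimar lelkorzeb.
*lalgorzeb is the unique common source.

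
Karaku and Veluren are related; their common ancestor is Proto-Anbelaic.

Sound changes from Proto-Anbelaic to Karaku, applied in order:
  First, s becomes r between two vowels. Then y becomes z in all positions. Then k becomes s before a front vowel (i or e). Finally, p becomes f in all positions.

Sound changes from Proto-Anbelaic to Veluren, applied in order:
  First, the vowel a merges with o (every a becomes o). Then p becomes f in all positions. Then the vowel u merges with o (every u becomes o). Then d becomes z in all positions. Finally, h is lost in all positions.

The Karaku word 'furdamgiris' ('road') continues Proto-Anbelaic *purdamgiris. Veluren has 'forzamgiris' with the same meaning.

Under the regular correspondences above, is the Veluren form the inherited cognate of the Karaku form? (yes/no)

Derive the expected Veluren reflex of *purdamgiris:
Veluren: *purdamgiris > purdomgiris > furdomgiris > fordomgiris > forzomgiris  (by vowel merger, unconditioned shift, vowel merger, unconditioned shift)
The regular Veluren reflex would be 'forzomgiris', but the attested form is 'forzamgiris'. The correspondence is irregular, so they are not cognates (the Veluren form has a different source).

no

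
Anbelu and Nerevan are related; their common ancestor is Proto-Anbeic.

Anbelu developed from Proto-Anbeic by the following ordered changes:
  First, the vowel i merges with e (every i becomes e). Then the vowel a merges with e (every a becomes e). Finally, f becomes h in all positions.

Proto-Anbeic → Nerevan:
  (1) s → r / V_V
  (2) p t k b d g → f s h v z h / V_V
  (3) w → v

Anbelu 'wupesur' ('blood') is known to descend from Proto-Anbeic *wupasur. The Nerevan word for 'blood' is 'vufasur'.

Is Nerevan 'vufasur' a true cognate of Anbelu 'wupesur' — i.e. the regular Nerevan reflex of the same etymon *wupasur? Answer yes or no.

Derive the expected Nerevan reflex of *wupasur:
Nerevan: *wupasur > wuparur > wufarur > vufarur  (by rhotacism, intervocalic lenition, unconditioned shift)
The regular Nerevan reflex would be 'vufarur', but the attested form is 'vufasur'. The correspondence is irregular, so they are not cognates (the Nerevan form has a different source).

no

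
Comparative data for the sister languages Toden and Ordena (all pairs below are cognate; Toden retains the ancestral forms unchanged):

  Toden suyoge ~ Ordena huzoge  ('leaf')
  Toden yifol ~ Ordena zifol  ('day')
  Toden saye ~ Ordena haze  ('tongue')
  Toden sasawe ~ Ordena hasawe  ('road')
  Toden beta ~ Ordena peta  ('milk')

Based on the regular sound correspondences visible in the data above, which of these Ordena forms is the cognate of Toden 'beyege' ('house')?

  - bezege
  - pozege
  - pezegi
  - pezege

beta ~ peta — Toden b corresponds to Ordena p word-initially before a front vowel.
saye ~ haze — Toden y corresponds to Ordena z between vowels (before a front vowel).
Applying these to Toden 'beyege':
  beyege → peyege   (b→p word-initially before a front vowel)
  peyege → pezege   (y→z between vowels (before a front vowel))
So the Ordena cognate is 'pezege'.

pezege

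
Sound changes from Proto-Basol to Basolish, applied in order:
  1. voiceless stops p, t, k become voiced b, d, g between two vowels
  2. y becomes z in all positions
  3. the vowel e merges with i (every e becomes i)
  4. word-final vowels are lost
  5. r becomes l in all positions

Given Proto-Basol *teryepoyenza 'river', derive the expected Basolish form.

Basolish: *teryepoyenza
  teryepoyenza → teryeboyenza   [intervocalic voicing]
  teryeboyenza → terzebozenza   [unconditioned shift]
  terzebozenza → tirzibozinza   [vowel merger]
  tirzibozinza → tirzibozinz   [apocope]
  tirzibozinz → tilzibozinz   [unconditioned shift]
  giving Basolish tilzibozinz.

tilzibozinz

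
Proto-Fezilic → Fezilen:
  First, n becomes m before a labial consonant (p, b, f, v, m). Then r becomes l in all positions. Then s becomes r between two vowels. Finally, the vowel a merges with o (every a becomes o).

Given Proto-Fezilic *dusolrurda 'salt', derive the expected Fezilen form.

durolluldo

Fezilen: *dusolrurda > dusollulda > durollulda > durolluldo  (by unconditioned shift, rhotacism, vowel merger)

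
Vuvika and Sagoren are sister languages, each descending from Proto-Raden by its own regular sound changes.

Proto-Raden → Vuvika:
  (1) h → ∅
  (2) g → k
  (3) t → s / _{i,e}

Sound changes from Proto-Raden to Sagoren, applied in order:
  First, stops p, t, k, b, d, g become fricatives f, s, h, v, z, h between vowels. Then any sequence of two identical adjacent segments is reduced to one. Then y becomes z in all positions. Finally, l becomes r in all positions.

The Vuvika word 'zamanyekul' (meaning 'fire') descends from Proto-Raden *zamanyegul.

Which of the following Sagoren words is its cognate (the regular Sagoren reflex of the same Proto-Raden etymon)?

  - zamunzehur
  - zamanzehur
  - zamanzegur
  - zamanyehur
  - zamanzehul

zamanzehur

Sagoren: *zamanyegul > zamanyehul > zamanzehul > zamanzehur  (by intervocalic lenition, unconditioned shift, unconditioned shift)
Only 'zamanzehur' matches the regular Sagoren development of *zamanyegul.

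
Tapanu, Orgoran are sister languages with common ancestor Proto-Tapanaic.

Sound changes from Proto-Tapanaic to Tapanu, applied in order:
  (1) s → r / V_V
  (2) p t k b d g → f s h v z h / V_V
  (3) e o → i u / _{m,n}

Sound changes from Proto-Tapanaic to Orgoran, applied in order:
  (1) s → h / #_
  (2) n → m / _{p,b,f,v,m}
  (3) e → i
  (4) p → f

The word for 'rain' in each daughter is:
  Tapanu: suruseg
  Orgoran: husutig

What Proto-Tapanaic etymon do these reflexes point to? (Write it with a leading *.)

Position 3: Tapanu has r, Orgoran has s. Orgoran preserves s here (none of its changes turn any other segment into s), so the proto-segment is *s.
Position 5: Tapanu has s, Orgoran has t. Orgoran preserves t here (none of its changes turn any other segment into t), so the proto-segment is *t.
Position 6: Tapanu has e, Orgoran has i. Tapanu preserves e here (none of its changes turn any other segment into e), so the proto-segment is *e.
Verify the candidate proto-form against each daughter:
Tapanu: *susuteg > suruteg > suruseg  (by rhotacism, intervocalic lenition)
Orgoran: *susuteg
  susuteg → husuteg   [debuccalisation]
  husuteg (rule 2 does not apply)
  husuteg → husutig   [vowel merger]
  husutig (rule 4 does not apply)
  giving Orgoran husutig.
Only *susuteg yields all of Tapanu suruseg, Orgoran husutig.

*susuteg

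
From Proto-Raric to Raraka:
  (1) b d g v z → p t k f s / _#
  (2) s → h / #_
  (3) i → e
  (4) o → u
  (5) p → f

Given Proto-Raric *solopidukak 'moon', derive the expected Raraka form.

hulufedukak

Raraka: *solopidukak > holopidukak > holopedukak > hulupedukak > hulufedukak  (by debuccalisation, vowel merger, vowel merger, unconditioned shift)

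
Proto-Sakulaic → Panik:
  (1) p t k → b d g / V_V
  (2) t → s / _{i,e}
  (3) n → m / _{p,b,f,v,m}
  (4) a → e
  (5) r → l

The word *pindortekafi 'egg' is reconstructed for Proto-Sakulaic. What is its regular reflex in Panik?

Panik: start from *pindortekafi.
  rule 1 (intervocalic voicing): pindortekafi → pindortegafi
  rule 2 (palatalisation): pindortegafi → pindorsegafi
  rule 3: no change — pindorsegafi
  rule 4 (vowel merger): pindorsegafi → pindorsegefi
  rule 5 (unconditioned shift): pindorsegefi → pindolsegefi
  ⇒ Panik pindolsegefi

pindolsegefi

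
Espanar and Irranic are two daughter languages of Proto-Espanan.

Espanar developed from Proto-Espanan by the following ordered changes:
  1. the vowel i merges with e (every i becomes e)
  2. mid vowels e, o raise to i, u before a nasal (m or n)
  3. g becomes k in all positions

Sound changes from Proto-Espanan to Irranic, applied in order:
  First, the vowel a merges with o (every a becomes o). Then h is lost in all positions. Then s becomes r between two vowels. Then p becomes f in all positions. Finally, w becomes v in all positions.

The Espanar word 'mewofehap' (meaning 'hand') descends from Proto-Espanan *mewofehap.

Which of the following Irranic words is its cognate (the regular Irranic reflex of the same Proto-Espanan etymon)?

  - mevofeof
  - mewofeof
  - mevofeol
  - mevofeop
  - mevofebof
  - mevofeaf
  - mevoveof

mevofeof

Irranic: *mewofehap > mewofehop > mewofeop > mewofeof > mevofeof  (by vowel merger, h-loss, unconditioned shift, unconditioned shift)
Among the options, 'mevofeof' alone shows every Irranic change applied in order.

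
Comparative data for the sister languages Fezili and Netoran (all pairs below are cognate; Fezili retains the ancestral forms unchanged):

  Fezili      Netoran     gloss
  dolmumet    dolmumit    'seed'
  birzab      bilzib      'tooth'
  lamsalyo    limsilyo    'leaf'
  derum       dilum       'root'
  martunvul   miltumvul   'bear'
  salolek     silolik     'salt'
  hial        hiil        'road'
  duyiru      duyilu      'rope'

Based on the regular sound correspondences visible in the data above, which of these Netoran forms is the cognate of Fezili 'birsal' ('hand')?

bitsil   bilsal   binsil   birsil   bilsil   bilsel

bilsil

birzab ~ bilzib, martunvul ~ miltumvul — Fezili r corresponds to Netoran l after a vowel, before a consonant other than r, m, n, p, b, f, v.
lamsalyo ~ limsilyo, salolek ~ silolik — Fezili a corresponds to Netoran i after a consonant, before a consonant other than r, m, n, p, b, f, v.
Applying these to Fezili 'birsal':
  birsal → bilsal   (r→l after a vowel, before a consonant other than r, m, n, p, b, f, v)
  bilsal → bilsil   (a→i after a consonant, before a consonant other than r, m, n, p, b, f, v)
So the Netoran cognate is 'bilsil'.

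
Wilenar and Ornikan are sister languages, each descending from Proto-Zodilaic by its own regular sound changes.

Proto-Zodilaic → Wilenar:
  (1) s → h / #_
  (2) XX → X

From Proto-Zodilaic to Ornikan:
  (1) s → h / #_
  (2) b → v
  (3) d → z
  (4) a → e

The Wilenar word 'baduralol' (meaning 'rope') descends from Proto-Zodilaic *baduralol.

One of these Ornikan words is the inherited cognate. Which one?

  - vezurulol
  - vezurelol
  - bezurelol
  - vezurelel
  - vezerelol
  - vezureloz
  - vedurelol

vezurelol

Ornikan: start from *baduralol.
  rule 1: no change — baduralol
  rule 2 (unconditioned shift): baduralol → vaduralol
  rule 3 (unconditioned shift): vaduralol → vazuralol
  rule 4 (vowel merger): vazuralol → vezurelol
  ⇒ Ornikan vezurelol
Only 'vezurelol' matches the regular Ornikan development of *baduralol.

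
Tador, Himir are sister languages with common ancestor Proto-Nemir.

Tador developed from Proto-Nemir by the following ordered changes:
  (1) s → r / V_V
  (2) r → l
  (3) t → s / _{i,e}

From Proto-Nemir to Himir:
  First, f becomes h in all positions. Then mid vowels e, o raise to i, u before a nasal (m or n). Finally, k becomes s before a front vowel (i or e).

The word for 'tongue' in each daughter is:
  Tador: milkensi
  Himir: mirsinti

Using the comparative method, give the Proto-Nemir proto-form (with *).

Position 7: Tador has s, Himir has t. Himir preserves t here (none of its changes turn any other segment into t), so the proto-segment is *t.
Position 3: Tador has l, Himir has r. Himir preserves r here (none of its changes turn any other segment into r), so the proto-segment is *r.
Position 4: Tador has k, Himir has s. Tador preserves k here (none of its changes turn any other segment into k), so the proto-segment is *k.
Continuing position by position gives *mirkenti; check it forward:
Tador: start from *mirkenti.
  rule 1: no change — mirkenti
  rule 2 (unconditioned shift): mirkenti → milkenti
  rule 3 (palatalisation): milkenti → milkensi
  ⇒ Tador milkensi
Himir: *mirkenti
  mirkenti (rule 1 does not apply)
  mirkenti → mirkinti   [pre-nasal raising]
  mirkinti → mirsinti   [palatalisation]
  giving Himir mirsinti.
Only *mirkenti yields all of Tador milkensi, Himir mirsinti.

*mirkenti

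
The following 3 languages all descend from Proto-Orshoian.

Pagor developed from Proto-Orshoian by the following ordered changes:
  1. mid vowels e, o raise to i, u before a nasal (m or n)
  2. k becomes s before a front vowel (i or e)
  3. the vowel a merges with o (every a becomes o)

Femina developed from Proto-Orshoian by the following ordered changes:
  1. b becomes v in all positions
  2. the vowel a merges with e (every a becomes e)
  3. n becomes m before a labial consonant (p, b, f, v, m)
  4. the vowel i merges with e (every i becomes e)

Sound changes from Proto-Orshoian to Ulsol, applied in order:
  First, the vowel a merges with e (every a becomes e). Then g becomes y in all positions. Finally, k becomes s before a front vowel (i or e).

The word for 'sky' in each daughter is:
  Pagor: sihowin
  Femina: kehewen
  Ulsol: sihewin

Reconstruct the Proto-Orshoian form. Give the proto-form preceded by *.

Position 2: Pagor has i, Femina has e, Ulsol has i. Ulsol preserves i here (none of its changes turn any other segment into i), so the proto-segment is *i.
Position 6: Pagor has i, Femina has e, Ulsol has i. Ulsol preserves i here (none of its changes turn any other segment into i), so the proto-segment is *i.
Continuing position by position gives *kihawin; check it forward:
Pagor: *kihawin > sihawin > sihowin  (by palatalisation, vowel merger)
Femina: start from *kihawin.
  rule 1: no change — kihawin
  rule 2 (vowel merger): kihawin → kihewin
  rule 3: no change — kihewin
  rule 4 (vowel merger): kihewin → kehewen
  ⇒ Femina kehewen
Ulsol: *kihawin > kihewin > sihewin  (by vowel merger, palatalisation)
*kihawin is the unique common source.

*kihawin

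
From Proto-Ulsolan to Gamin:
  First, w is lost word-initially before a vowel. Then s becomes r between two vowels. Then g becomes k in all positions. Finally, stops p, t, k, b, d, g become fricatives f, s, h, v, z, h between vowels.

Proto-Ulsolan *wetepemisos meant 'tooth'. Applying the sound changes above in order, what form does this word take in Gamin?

esefemiros

Gamin: start from *wetepemisos.
  rule 1 (glide loss): wetepemisos → etepemisos
  rule 2 (rhotacism): etepemisos → etepemiros
  rule 3: no change — etepemiros
  rule 4 (intervocalic lenition): etepemiros → esefemiros
  ⇒ Gamin esefemiros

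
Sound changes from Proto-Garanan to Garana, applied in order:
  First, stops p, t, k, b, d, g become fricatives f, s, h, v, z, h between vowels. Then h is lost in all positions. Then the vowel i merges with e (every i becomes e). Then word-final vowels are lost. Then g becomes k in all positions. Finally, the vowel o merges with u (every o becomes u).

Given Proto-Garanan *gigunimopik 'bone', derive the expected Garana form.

keunemufek

Garana: *gigunimopik
  gigunimopik → gihunimofik   [intervocalic lenition]
  gihunimofik → giunimofik   [h-loss]
  giunimofik → geunemofek   [vowel merger]
  geunemofek (rule 4 does not apply)
  geunemofek → keunemofek   [unconditioned shift]
  keunemofek → keunemufek   [vowel merger]
  giving Garana keunemufek.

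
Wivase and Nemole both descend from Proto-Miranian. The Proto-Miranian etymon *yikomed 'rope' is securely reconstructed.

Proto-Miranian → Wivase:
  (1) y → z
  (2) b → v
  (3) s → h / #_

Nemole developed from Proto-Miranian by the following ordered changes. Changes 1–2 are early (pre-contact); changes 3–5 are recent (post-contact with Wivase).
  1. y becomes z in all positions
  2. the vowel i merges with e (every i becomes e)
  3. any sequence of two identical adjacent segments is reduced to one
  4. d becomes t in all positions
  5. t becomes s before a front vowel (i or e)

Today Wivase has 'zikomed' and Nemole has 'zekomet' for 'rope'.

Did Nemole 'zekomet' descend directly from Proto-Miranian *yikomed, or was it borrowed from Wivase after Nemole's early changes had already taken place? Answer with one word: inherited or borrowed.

If inherited, *yikomed would pass through all of Nemole's changes:
Nemole: *yikomed > zikomed > zekomed > zekomet  (by unconditioned shift, vowel merger, unconditioned shift)
If borrowed from Wivase 'zikomed' after the early changes, it would undergo only the recent ones:
  rule 3 (degemination): no change (zikomed)
  rule 4 (unconditioned shift): zikomed → zikomet
  rule 5 (palatalisation): no change (zikomet)
  ⇒ as a loan: zikomet
Nemole 'zekomet' matches the inherited outcome exactly, so it is an inherited cognate, not a loan.

inherited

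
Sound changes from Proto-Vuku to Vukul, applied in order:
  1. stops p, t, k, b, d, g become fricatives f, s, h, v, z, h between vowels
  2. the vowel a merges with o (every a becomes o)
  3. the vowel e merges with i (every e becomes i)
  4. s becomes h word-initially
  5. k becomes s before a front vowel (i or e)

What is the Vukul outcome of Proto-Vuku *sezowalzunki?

hizowolzunsi

Vukul: start from *sezowalzunki.
  rule 1: no change — sezowalzunki
  rule 2 (vowel merger): sezowalzunki → sezowolzunki
  rule 3 (vowel merger): sezowolzunki → sizowolzunki
  rule 4 (debuccalisation): sizowolzunki → hizowolzunki
  rule 5 (palatalisation): hizowolzunki → hizowolzunsi
  ⇒ Vukul hizowolzunsi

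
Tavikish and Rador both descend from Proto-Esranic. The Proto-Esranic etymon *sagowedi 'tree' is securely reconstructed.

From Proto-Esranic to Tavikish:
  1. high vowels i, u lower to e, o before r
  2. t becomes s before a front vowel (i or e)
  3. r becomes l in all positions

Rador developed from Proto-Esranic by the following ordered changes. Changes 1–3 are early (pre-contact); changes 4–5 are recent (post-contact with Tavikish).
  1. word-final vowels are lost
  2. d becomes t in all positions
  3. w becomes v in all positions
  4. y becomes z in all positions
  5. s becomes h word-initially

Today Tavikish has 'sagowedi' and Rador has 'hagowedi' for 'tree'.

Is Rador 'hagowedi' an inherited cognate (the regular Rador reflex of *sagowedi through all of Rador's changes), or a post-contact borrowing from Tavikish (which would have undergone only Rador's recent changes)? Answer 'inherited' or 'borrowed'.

If inherited, *sagowedi would pass through all of Rador's changes:
Rador: *sagowedi
  sagowedi → sagowed   [apocope]
  sagowed → sagowet   [unconditioned shift]
  sagowet → sagovet   [unconditioned shift]
  sagovet (rule 4 does not apply)
  sagovet → hagovet   [debuccalisation]
  giving Rador hagovet.
If borrowed from Tavikish 'sagowedi' after the early changes, it would undergo only the recent ones:
  rule 4 (unconditioned shift): no change (sagowedi)
  rule 5 (debuccalisation): sagowedi → hagowedi
  ⇒ as a loan: hagowedi
Rador 'hagowedi' matches the loan outcome 'hagowedi', not the inherited 'hagovet' — it skipped the early Rador changes, so it was borrowed from Tavikish.

borrowed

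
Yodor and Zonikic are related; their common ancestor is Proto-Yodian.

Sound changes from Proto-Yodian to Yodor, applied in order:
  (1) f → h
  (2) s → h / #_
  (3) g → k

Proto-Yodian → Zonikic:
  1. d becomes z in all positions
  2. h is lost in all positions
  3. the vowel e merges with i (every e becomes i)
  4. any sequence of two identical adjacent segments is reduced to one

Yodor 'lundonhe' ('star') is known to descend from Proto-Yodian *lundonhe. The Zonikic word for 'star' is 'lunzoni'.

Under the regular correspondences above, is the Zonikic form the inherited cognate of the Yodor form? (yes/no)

yes

Derive the expected Zonikic reflex of *lundonhe:
Zonikic: start from *lundonhe.
  rule 1 (unconditioned shift): lundonhe → lunzonhe
  rule 2 (h-loss): lunzonhe → lunzone
  rule 3 (vowel merger): lunzone → lunzoni
  rule 4: no change — lunzoni
  ⇒ Zonikic lunzoni
Zonikic 'lunzoni' matches the regular reflex exactly, so the pair is cognate.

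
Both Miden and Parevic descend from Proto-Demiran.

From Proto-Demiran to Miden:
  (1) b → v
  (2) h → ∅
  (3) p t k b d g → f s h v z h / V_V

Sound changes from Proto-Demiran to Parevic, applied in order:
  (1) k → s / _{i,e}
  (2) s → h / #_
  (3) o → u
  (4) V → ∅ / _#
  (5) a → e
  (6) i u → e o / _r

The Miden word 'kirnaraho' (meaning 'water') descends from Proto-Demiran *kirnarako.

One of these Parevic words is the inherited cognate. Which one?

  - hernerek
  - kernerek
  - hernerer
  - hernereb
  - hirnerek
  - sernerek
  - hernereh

hernerek

Parevic: *kirnarako
  kirnarako → sirnarako   [palatalisation]
  sirnarako → hirnarako   [debuccalisation]
  hirnarako → hirnaraku   [vowel merger]
  hirnaraku → hirnarak   [apocope]
  hirnarak → hirnerek   [vowel merger]
  hirnerek → hernerek   [pre-rhotic lowering]
  giving Parevic hernerek.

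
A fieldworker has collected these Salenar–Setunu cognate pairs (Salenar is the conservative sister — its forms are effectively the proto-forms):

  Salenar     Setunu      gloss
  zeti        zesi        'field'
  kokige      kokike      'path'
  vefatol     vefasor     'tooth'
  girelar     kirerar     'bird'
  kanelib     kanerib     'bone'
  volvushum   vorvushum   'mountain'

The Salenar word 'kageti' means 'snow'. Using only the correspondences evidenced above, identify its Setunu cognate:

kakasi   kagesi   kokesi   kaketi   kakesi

kokige ~ kokike — Salenar g corresponds to Setunu k between vowels (before a front vowel).
zeti ~ zesi — Salenar t corresponds to Setunu s between vowels (before a front vowel).
Applying these to Salenar 'kageti':
  kageti → kaketi   (g→k between vowels (before a front vowel))
  kaketi → kakesi   (t→s between vowels (before a front vowel))
So the Setunu cognate is 'kakesi'.

kakesi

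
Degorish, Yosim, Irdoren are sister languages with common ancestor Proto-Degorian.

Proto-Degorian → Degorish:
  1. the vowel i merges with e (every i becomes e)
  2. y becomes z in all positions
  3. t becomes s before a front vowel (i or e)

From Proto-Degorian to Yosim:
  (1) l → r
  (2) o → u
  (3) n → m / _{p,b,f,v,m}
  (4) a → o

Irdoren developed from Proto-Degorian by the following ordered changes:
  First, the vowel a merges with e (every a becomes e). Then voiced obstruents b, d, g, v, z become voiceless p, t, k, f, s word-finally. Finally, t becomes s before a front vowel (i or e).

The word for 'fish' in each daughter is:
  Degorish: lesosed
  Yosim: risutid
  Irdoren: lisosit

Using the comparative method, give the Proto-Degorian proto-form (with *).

*lisotid

Position 7: Degorish has d, Yosim has d, Irdoren has t. Degorish preserves d here (none of its changes turn any other segment into d), so the proto-segment is *d.
Position 1: Degorish has l, Yosim has r, Irdoren has l. Degorish preserves l here (none of its changes turn any other segment into l), so the proto-segment is *l.
Position 5: Degorish has s, Yosim has t, Irdoren has s. Yosim preserves t here (none of its changes turn any other segment into t), so the proto-segment is *t.
Verify the candidate proto-form against each daughter:
Degorish: start from *lisotid.
  rule 1 (vowel merger): lisotid → lesoted
  rule 2: no change — lesoted
  rule 3 (palatalisation): lesoted → lesosed
  ⇒ Degorish lesosed
Yosim: start from *lisotid.
  rule 1 (unconditioned shift): lisotid → risotid
  rule 2 (vowel merger): risotid → risutid
  rule 3: no change — risutid
  rule 4: no change — risutid
  ⇒ Yosim risutid
Irdoren: *lisotid > lisotit > lisosit  (by final devoicing, palatalisation)
*lisotid is the unique common source.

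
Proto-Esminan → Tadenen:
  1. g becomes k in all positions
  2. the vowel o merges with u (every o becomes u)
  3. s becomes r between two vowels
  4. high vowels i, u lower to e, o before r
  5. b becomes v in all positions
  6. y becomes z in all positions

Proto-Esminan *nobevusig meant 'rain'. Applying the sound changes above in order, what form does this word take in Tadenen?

Tadenen: *nobevusig > nobevusik > nubevusik > nubevurik > nubevorik > nuvevorik  (by unconditioned shift, vowel merger, rhotacism, pre-rhotic lowering, unconditioned shift)

nuvevorik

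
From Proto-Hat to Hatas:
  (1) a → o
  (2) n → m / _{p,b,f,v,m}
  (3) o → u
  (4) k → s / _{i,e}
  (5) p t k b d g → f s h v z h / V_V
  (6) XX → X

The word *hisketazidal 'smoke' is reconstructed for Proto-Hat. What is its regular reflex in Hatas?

hisesuzizul

Hatas: *hisketazidal > hisketozidol > hisketuzidul > hissetuzidul > hissesuzizul > hisesuzizul  (by vowel merger, vowel merger, palatalisation, intervocalic lenition, degemination)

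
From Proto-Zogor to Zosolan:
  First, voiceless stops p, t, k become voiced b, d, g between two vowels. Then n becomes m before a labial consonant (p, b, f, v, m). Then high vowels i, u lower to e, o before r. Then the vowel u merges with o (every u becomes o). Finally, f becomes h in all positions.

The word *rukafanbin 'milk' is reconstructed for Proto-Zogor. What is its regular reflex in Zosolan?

rogahambin

Zosolan: *rukafanbin
  rukafanbin → rugafanbin   [intervocalic voicing]
  rugafanbin → rugafambin   [nasal place assimilation]
  rugafambin (rule 3 does not apply)
  rugafambin → rogafambin   [vowel merger]
  rogafambin → rogahambin   [unconditioned shift]
  giving Zosolan rogahambin.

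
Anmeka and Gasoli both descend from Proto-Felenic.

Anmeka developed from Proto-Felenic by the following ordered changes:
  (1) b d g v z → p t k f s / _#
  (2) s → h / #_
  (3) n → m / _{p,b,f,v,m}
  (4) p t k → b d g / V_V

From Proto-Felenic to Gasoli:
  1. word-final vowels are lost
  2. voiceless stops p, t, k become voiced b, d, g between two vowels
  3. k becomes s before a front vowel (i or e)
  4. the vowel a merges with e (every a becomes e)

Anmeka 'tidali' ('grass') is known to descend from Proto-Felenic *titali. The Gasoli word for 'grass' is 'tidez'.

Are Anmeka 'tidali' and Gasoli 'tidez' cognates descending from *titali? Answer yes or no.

no

Derive the expected Gasoli reflex of *titali:
Gasoli: *titali
  titali → tital   [apocope]
  tital → tidal   [intervocalic voicing]
  tidal (rule 3 does not apply)
  tidal → tidel   [vowel merger]
  giving Gasoli tidel.
The regular Gasoli reflex would be 'tidel', but the attested form is 'tidez'. The correspondence is irregular, so they are not cognates (the Gasoli form has a different source).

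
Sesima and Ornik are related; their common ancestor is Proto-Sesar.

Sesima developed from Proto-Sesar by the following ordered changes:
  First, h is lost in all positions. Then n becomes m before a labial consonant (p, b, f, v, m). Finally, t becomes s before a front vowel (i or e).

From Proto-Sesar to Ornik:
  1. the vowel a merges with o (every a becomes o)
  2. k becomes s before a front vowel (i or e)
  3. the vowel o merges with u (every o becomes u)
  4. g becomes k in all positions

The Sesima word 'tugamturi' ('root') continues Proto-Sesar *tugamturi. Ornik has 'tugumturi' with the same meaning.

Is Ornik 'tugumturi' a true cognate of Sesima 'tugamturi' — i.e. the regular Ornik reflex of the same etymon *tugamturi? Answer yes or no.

no

Derive the expected Ornik reflex of *tugamturi:
Ornik: *tugamturi
  tugamturi → tugomturi   [vowel merger]
  tugomturi (rule 2 does not apply)
  tugomturi → tugumturi   [vowel merger]
  tugumturi → tukumturi   [unconditioned shift]
  giving Ornik tukumturi.
The regular Ornik reflex would be 'tukumturi', but the attested form is 'tugumturi'. The correspondence is irregular, so they are not cognates (the Ornik form has a different source).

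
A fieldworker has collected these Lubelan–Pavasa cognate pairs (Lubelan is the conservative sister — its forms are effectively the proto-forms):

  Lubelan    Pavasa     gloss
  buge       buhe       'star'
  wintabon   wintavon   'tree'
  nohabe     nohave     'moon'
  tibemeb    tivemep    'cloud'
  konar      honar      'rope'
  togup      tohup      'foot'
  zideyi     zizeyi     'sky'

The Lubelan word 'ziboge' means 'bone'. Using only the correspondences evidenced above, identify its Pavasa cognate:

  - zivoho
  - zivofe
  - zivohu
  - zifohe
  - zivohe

zivohe

wintabon ~ wintavon — Lubelan b corresponds to Pavasa v between vowels (before a back vowel).
buge ~ buhe — Lubelan g corresponds to Pavasa h between vowels (before a front vowel).
Applying these to Lubelan 'ziboge':
  ziboge → zivoge   (b→v between vowels (before a back vowel))
  zivoge → zivohe   (g→h between vowels (before a front vowel))
So the Pavasa cognate is 'zivohe'.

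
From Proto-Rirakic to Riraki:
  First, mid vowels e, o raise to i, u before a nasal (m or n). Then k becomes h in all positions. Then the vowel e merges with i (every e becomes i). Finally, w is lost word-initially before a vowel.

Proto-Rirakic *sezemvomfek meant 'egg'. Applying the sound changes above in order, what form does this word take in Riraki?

sizimvumfih

Riraki: *sezemvomfek > sezimvumfek > sezimvumfeh > sizimvumfih  (by pre-nasal raising, unconditioned shift, vowel merger)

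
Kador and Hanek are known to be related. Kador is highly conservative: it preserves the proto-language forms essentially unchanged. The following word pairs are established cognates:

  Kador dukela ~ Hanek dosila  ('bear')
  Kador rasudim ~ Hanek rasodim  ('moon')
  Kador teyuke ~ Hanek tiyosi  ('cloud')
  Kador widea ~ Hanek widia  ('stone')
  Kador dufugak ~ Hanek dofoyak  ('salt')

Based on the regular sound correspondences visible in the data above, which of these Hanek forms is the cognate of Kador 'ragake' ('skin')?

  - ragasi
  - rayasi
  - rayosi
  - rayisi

rayasi

dufugak ~ dofoyak — Kador g corresponds to Hanek y between vowels (before a back vowel).
dukela ~ dosila, teyuke ~ tiyosi — Kador k corresponds to Hanek s between vowels (before a front vowel).
teyuke ~ tiyosi — Kador e corresponds to Hanek i word-finally.
Applying these to Kador 'ragake':
  ragake → rayake   (g→y between vowels (before a back vowel))
  rayake → rayase   (k→s between vowels (before a front vowel))
  rayase → rayasi   (e→i word-finally)
So the Hanek cognate is 'rayasi'.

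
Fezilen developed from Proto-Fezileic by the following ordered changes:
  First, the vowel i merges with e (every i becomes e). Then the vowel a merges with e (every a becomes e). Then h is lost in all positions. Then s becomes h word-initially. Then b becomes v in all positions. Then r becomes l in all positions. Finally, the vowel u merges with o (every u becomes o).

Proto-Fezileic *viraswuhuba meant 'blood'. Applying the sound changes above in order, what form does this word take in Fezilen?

veleswoove

Fezilen: start from *viraswuhuba.
  rule 1 (vowel merger): viraswuhuba → veraswuhuba
  rule 2 (vowel merger): veraswuhuba → vereswuhube
  rule 3 (h-loss): vereswuhube → vereswuube
  rule 4: no change — vereswuube
  rule 5 (unconditioned shift): vereswuube → vereswuuve
  rule 6 (unconditioned shift): vereswuuve → veleswuuve
  rule 7 (vowel merger): veleswuuve → veleswoove
  ⇒ Fezilen veleswoove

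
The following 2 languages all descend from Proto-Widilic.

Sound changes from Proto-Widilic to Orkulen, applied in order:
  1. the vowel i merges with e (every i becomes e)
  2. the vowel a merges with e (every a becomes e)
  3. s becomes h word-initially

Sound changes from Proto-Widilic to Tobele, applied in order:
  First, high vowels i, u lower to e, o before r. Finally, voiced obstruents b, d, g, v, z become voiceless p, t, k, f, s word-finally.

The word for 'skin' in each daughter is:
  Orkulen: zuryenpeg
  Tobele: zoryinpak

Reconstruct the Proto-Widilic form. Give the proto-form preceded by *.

Position 8: Orkulen has e, Tobele has a. Tobele preserves a here (none of its changes turn any other segment into a), so the proto-segment is *a.
Position 2: Orkulen has u, Tobele has o. Orkulen preserves u here (none of its changes turn any other segment into u), so the proto-segment is *u.
Verify the candidate proto-form against each daughter:
Orkulen: start from *zuryinpag.
  rule 1 (vowel merger): zuryinpag → zuryenpag
  rule 2 (vowel merger): zuryenpag → zuryenpeg
  rule 3: no change — zuryenpeg
  ⇒ Orkulen zuryenpeg
Tobele: *zuryinpag > zoryinpag > zoryinpak  (by pre-rhotic lowering, final devoicing)
No other proto-form is consistent with every reflex, so the reconstruction is *zuryinpag.

*zuryinpag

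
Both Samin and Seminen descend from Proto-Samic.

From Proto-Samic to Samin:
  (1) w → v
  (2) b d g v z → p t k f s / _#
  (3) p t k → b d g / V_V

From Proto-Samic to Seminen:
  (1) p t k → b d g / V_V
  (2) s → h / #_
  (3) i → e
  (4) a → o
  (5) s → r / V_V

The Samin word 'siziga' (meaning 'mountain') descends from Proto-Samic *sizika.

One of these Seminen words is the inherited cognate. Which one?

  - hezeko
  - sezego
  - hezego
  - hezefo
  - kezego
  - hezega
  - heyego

hezego

Seminen: *sizika > siziga > hiziga > hezega > hezego  (by intervocalic voicing, debuccalisation, vowel merger, vowel merger)
Only 'hezego' matches the regular Seminen development of *sizika.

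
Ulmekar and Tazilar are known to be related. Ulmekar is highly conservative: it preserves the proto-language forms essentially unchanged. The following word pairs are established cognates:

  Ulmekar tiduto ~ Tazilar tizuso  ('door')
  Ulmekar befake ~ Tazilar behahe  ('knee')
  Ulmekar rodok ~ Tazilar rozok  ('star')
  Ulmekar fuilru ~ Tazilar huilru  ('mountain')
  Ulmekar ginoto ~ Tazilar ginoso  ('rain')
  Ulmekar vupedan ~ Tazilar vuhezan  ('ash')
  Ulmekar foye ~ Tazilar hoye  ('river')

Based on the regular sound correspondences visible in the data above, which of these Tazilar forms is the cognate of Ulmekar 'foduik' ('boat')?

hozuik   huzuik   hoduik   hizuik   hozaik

foye ~ hoye — Ulmekar f corresponds to Tazilar h word-initially before a back vowel.
tiduto ~ tizuso — Ulmekar d corresponds to Tazilar z between vowels (before a back vowel).
Applying these to Ulmekar 'foduik':
  foduik → hoduik   (f→h word-initially before a back vowel)
  hoduik → hozuik   (d→z between vowels (before a back vowel))
So the Tazilar cognate is 'hozuik'.

hozuik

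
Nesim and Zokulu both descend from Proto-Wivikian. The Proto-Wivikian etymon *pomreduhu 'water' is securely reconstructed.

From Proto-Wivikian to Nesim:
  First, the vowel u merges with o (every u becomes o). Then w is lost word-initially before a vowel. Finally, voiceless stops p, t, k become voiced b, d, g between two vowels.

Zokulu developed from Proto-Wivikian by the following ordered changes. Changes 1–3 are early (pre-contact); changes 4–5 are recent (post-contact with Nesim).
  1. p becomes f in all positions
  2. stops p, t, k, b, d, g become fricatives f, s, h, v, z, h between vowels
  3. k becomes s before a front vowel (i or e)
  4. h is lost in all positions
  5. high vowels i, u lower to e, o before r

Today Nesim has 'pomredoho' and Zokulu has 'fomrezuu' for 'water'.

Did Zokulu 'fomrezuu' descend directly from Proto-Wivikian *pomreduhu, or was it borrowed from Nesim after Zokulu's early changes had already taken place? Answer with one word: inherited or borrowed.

If inherited, *pomreduhu would pass through all of Zokulu's changes:
Zokulu: *pomreduhu
  pomreduhu → fomreduhu   [unconditioned shift]
  fomreduhu → fomrezuhu   [intervocalic lenition]
  fomrezuhu (rule 3 does not apply)
  fomrezuhu → fomrezuu   [h-loss]
  fomrezuu (rule 5 does not apply)
  giving Zokulu fomrezuu.
If borrowed from Nesim 'pomredoho' after the early changes, it would undergo only the recent ones:
  rule 4 (h-loss): pomredoho → pomredoo
  rule 5 (pre-rhotic lowering): no change (pomredoo)
  ⇒ as a loan: pomredoo
Zokulu 'fomrezuu' matches the inherited outcome exactly, so it is an inherited cognate, not a loan.

inherited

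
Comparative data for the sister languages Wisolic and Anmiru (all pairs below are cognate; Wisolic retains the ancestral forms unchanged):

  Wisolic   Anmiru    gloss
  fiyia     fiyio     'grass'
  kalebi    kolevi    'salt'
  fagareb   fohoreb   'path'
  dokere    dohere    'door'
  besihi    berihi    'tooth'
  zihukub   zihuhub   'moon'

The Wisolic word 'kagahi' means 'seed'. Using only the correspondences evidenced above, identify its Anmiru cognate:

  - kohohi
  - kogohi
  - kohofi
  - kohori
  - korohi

kalebi ~ kolevi, fagareb ~ fohoreb — Wisolic a corresponds to Anmiru o after a consonant, before a consonant other than r, m, n, p, b, f, v.
fagareb ~ fohoreb — Wisolic g corresponds to Anmiru h between vowels (before a back vowel).
Applying these to Wisolic 'kagahi':
  kagahi → kogahi   (a→o after a consonant, before a consonant other than r, m, n, p, b, f, v)
  kogahi → kohahi   (g→h between vowels (before a back vowel))
  kohahi → kohohi   (a→o after a consonant, before a consonant other than r, m, n, p, b, f, v)
So the Anmiru cognate is 'kohohi'.

kohohi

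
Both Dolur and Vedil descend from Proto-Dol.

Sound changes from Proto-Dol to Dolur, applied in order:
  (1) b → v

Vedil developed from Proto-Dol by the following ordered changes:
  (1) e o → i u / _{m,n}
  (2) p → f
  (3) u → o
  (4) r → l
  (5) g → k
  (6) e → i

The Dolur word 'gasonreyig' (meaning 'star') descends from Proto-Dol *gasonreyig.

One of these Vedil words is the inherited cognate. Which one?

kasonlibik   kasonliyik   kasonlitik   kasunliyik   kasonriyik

Vedil: *gasonreyig > gasunreyig > gasonreyig > gasonleyig > kasonleyik > kasonliyik  (by pre-nasal raising, vowel merger, unconditioned shift, unconditioned shift, vowel merger)
The other candidates each miss or misapply at least one Vedil change.

kasonliyik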